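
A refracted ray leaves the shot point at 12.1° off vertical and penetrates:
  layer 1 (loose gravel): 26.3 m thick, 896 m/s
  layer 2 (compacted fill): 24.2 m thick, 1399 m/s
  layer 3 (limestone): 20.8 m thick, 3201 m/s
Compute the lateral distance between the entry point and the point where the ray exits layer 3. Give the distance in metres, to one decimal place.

37.5 m

p = sin θ₁/V₁ = sin 12.1°/896 = 2.3395e-04 s/m is conserved through the stack.
Layer 1: θ = 12.10°; offset = 26.3·tan 12.10° = 5.638 m.
Layer 2: sin θ = p·1399 = 0.3273 → θ = 19.10°; offset = 24.2·tan 19.10° = 8.382 m.
Layer 3: sin θ = p·3201 = 0.7489 → θ = 48.49°; offset = 20.8·tan 48.49° = 23.504 m.
Summing the layer offsets gives 37.525 m.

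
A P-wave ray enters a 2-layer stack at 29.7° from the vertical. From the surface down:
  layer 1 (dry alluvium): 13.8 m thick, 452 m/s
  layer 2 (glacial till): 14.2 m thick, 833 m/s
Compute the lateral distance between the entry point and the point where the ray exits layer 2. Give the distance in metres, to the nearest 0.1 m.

39.7 m

p = sin θ₁/V₁ = sin 29.7°/452 = 1.0961e-03 s/m is conserved through the stack.
Layer 1: θ = 29.70°; offset = 13.8·tan 29.70° = 7.871 m.
Layer 2: sin θ = p·833 = 0.9131 → θ = 65.94°; offset = 14.2·tan 65.94° = 31.798 m.
Total horizontal offset = 39.670 m.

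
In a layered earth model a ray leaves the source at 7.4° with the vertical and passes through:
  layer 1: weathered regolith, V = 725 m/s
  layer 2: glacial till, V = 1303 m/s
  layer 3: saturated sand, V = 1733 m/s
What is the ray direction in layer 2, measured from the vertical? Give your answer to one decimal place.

Snell's law across each interface conserves sin θ / V, so sin θ_2 = V_2·sin θ₁/V₁.
sin θ_2 = 1303 × sin 7.4° / 725 = 0.2315.
θ_2 = arcsin 0.2315 = 13.38°.

13.4°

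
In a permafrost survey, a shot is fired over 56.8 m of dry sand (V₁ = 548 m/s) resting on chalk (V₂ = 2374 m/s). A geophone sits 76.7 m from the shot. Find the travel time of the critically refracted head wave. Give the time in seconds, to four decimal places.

t = x/V₂ + 2h·√(V₂²−V₁²)/(V₁V₂).
√(V₂²−V₁²) = √(2374²−548²) = 2309.9 m/s; delay term = 2·56.8·2309.9/(548·2374) = 0.20170 s.
t = 76.7/2374 + 0.20170 = 0.23401 s.

0.2340 s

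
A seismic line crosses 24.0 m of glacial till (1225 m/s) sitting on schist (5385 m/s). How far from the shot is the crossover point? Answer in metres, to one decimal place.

60.5 m

θ_c = arcsin(1225/5385) = 13.15°, so cos θ_c = 0.9738 and tᵢ = 2h cos θ_c/V₁ = 0.0382 s.
At crossover x/V₁ = x/V₂ + tᵢ ⇒ x = tᵢ/(1/V₁ − 1/V₂) = 0.03816/(8.1633e-04 − 1.8570e-04) = 60.51 m.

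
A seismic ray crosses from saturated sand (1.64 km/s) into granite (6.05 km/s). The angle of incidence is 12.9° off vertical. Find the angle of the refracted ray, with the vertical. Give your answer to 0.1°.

55.4°

sin θ₁/V₁ = sin θ₂/V₂ ⇒ sin θ₂ = 6.05·sin 12.9°/1.64 = 6.05·0.2233/1.64 = 0.8236.
θ₂ = arcsin 0.8236 = 55.44° from the normal.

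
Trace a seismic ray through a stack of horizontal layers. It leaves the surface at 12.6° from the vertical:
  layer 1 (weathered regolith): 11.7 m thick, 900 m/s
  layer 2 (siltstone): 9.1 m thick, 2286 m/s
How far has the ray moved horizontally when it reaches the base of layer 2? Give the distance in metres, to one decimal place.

p = sin θ₁/V₁ = sin 12.6°/900 = 2.4238e-04 s/m is conserved through the stack.
Layer 1: θ = 12.60°; offset = 11.7·tan 12.60° = 2.615 m.
Layer 2: sin θ = p·2286 = 0.5541 → θ = 33.65°; offset = 9.1·tan 33.65° = 6.057 m.
Summing the layer offsets gives 8.672 m.

8.7 m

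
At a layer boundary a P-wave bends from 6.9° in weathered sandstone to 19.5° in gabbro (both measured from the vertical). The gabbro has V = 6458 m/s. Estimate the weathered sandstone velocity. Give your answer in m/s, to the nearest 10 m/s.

sin 6.9° = 0.1201; sin 19.5° = 0.3338.
V₁ = V₂·(sin θ₁/sin θ₂) = 6458·(0.1201/0.3338) = 2324.23 m/s.

2320 m/s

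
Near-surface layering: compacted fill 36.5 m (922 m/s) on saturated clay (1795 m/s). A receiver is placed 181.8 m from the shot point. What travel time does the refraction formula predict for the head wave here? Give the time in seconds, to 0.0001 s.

t = x/V₂ + 2h·√(V₂²−V₁²)/(V₁V₂).
√(V₂²−V₁²) = √(1795²−922²) = 1540.1 m/s; delay term = 2·36.5·1540.1/(922·1795) = 0.06793 s.
t = 181.8/1795 + 0.06793 = 0.16921 s.

0.1692 s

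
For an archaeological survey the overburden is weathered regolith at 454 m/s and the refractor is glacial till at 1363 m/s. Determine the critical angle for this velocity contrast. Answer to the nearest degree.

19°

Critical incidence: sin θ_c = V₁/V₂ = 454/1363 = 0.3331.
θ_c = arcsin 0.3331 = 19.46°.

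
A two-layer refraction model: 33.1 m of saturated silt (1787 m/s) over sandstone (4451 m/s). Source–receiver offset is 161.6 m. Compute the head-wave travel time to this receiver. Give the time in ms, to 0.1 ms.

70.2 ms

θ_c = arcsin(V₁/V₂) = arcsin(1787/4451) = 23.67°, cos θ_c = 0.9159.
Intercept time tᵢ = 2h cos θ_c / V₁ = 2·33.1·0.9159/1787 = 0.03393 s.
t = x/V₂ + tᵢ = 161.6/4451 + 0.03393 = 0.07024 s.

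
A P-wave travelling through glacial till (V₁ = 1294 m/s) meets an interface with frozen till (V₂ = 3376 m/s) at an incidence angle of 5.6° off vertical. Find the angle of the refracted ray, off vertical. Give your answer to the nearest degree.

sin θ₁/V₁ = sin θ₂/V₂ ⇒ sin θ₂ = 3376·sin 5.6°/1294 = 3376·0.0976/1294 = 0.2546.
θ₂ = sin⁻¹(0.2546) = 14.75° (from vertical).

15°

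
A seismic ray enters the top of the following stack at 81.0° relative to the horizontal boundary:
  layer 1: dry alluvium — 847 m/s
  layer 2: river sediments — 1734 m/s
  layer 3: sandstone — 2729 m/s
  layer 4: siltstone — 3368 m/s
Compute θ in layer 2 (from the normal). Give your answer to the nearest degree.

From the normal: θ₁ = 90° − 81.0° = 9.0°.
Ray parameter p = sin 9.0° / 847 = 1.8469e-04 s/m.
sin θ_2 = p·V_2 = 1.8469e-04 × 1734 = 0.3203.
θ_2 = 18.68° from the vertical.

19°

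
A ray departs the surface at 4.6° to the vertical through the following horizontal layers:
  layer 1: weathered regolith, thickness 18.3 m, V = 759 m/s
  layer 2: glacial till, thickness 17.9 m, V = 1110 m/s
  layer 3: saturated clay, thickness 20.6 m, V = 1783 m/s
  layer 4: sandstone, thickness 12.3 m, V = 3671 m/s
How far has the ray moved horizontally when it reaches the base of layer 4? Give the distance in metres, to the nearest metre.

13 m

p = sin θ₁/V₁ = sin 4.6°/759 = 1.0566e-04 s/m is conserved through the stack.
Layer 1: θ = 4.60°; offset = 18.3·tan 4.60° = 1.472 m.
Layer 2: sin θ = p·1110 = 0.1173 → θ = 6.74°; offset = 17.9·tan 6.74° = 2.114 m.
Layer 3: sin θ = p·1783 = 0.1884 → θ = 10.86°; offset = 20.6·tan 10.86° = 3.952 m.
Layer 4: sin θ = p·3671 = 0.3879 → θ = 22.82°; offset = 12.3·tan 22.82° = 5.176 m.
Total horizontal offset = 12.715 m.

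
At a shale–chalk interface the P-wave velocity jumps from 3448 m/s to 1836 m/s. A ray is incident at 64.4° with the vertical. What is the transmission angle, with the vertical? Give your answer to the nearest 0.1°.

sin θ₁/V₁ = sin θ₂/V₂ ⇒ sin θ₂ = 1836·sin 64.4°/3448 = 1836·0.9018/3448 = 0.4802.
θ₂ = arcsin 0.4802 = 28.70° from the normal.

28.7°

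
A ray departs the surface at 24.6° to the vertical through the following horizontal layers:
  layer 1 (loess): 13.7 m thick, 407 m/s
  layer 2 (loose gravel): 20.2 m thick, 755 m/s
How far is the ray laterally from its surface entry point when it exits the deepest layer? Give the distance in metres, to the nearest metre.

Apply Snell's law at each interface; in layer i the horizontal offset is hᵢ·tan θᵢ.
Layer 1: θ = 24.60°; offset = 13.7·tan 24.60° = 6.272 m.
Layer 2: sin θ = 755·sin 24.6°/407 = 0.7722, θ = 50.55°; offset = 20.2·tan 50.55° = 24.551 m.
Summing the layer offsets gives 30.823 m.

31 m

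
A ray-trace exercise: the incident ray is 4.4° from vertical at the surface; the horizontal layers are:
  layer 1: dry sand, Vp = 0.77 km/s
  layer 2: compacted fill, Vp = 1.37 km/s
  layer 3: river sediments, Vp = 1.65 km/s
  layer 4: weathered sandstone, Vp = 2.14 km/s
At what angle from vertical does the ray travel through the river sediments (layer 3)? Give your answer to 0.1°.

9.5°

Ray parameter p = sin 4.4° / 0.77 = 9.9635e-02 s/km.
sin θ_3 = p·V_3 = 9.9635e-02 × 1.65 = 0.1644.
θ_3 = 9.46° from the vertical.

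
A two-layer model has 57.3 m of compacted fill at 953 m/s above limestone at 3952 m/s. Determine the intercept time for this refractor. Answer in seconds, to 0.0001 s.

0.1167 s

θ_c = arcsin(V₁/V₂) = arcsin(953/3952) = 13.95°; cos θ_c = 0.9705.
tᵢ = 2h·cos θ_c / V₁ = 2·57.3·0.9705 / 953 = 0.11670 s.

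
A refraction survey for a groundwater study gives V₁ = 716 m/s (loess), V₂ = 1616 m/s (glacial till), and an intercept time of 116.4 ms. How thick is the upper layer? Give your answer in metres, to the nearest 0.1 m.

46.5 m

h = tᵢ·V₁·V₂ / (2·√(V₂²−V₁²)).
√(V₂²−V₁²) = √(1616² − 716²) = 1448.7 m/s.
h = 0.1164 s × 716 × 1616 / (2 × 1448.7) = 46.48 m.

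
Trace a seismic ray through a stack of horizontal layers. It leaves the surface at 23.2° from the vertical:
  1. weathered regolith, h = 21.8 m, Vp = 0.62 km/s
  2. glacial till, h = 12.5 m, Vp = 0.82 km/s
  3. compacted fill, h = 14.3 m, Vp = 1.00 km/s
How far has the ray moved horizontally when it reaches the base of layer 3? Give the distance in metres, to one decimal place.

p = sin θ₁/V₁ = sin 23.2°/0.62 = 6.3539e-01 s/km is conserved through the stack.
Layer 1: θ = 23.20°; offset = 21.8·tan 23.20° = 9.343 m.
Layer 2: sin θ = p·0.82 = 0.5210 → θ = 31.40°; offset = 12.5·tan 31.40° = 7.630 m.
Layer 3: sin θ = p·1.00 = 0.6354 → θ = 39.45°; offset = 14.3·tan 39.45° = 11.767 m.
Summing the layer offsets gives 28.740 m.

28.7 m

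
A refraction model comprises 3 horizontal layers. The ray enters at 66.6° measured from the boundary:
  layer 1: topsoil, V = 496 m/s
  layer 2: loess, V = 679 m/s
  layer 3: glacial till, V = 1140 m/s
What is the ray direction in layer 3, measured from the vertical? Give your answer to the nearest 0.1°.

65.9°

From the normal: θ₁ = 90° − 66.6° = 23.4°.
Ray parameter p = sin 23.4° / 496 = 8.0070e-04 s/m.
sin θ_3 = p·V_3 = 8.0070e-04 × 1140 = 0.9128.
θ_3 = 65.90° from the vertical.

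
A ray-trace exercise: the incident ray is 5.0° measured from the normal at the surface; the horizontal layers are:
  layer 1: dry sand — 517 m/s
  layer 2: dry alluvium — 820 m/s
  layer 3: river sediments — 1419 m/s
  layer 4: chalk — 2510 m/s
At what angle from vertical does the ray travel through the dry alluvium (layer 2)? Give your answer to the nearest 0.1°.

7.9°

Ray parameter p = sin 5.0° / 517 = 1.6858e-04 s/m.
sin θ_2 = p·V_2 = 1.6858e-04 × 820 = 0.1382.
θ_2 = arcsin 0.1382 = 7.95°.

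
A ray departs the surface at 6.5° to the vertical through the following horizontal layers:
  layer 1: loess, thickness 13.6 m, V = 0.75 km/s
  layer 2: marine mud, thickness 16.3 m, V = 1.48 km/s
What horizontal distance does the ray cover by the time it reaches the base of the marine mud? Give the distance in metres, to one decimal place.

5.3 m

Apply Snell's law at each interface; in layer i the horizontal offset is hᵢ·tan θᵢ.
Layer 1: θ = 6.50°; offset = 13.6·tan 6.50° = 1.550 m.
Layer 2: sin θ = 1.48·sin 6.5°/0.75 = 0.2234, θ = 12.91°; offset = 16.3·tan 12.91° = 3.736 m.
Σ offsets = 5.285 m.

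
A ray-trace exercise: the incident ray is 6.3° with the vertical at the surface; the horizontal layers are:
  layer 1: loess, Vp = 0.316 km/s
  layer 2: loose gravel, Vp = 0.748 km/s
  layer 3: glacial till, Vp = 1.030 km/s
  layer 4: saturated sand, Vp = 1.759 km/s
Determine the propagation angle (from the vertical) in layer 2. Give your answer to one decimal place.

15.1°

Ray parameter p = sin 6.3° / 0.316 = 3.4726e-01 s/km.
sin θ_2 = p·V_2 = 3.4726e-01 × 0.748 = 0.2598.
θ_2 = arcsin 0.2598 = 15.06°.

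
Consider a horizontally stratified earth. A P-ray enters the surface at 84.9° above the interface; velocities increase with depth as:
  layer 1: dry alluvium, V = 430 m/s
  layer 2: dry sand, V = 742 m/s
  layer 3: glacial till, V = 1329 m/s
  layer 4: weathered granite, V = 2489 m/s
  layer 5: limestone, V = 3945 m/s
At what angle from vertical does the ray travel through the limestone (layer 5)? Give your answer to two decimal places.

54.64°

From the normal: θ₁ = 90° − 84.9° = 5.1°.
Ray parameter p = sin 5.1° / 430 = 2.0673e-04 s/m.
sin θ_5 = p·V_5 = 2.0673e-04 × 3945 = 0.8156.
θ_5 = arcsin 0.8156 = 54.64°.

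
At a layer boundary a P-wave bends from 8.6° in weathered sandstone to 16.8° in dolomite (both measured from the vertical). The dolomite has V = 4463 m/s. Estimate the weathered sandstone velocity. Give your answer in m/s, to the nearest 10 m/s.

2310 m/s

Snell's law: sin 8.6°/V₁ = sin 16.8°/V₂.
V₁ = V₂·sin 8.6°/sin 16.8° = 4463 × 0.5174 = 2309.01 m/s.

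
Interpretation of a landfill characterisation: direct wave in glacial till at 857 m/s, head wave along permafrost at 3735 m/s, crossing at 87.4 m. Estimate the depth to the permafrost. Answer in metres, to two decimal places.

34.60 m

x_cross = 2h·√((V₂+V₁)/(V₂−V₁)) → h = x_cross / (2·√((V₂+V₁)/(V₂−V₁))).
√((V₂+V₁)/(V₂−V₁)) = √((3735+857)/(3735−857)) = 1.2632.
h = 87.4 / (2·1.2632) = 34.60 m.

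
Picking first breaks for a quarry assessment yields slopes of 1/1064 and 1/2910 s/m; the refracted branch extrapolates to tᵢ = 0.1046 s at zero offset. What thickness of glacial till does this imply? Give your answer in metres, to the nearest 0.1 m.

59.8 m

θ_c = arcsin(1064/2910) = 21.45°; cos θ_c = 0.9308.
tᵢ = 2h cos θ_c/V₁ ⇒ h = tᵢ·V₁/(2 cos θ_c) = 0.1046·1064/(2·0.9308) = 59.79 m.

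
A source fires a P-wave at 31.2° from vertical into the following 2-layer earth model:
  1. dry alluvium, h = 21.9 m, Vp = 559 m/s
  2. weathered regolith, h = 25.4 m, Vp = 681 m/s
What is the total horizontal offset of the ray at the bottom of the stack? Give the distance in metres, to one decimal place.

33.9 m

Ray parameter p = sin 31.2° / 559 m/s = 9.2670e-04 s/m.
Layer 1: θ = 31.20°; offset = 21.9·tan 31.20° = 13.263 m.
Layer 2: sin θ = p·681 = 0.6311 → θ = 39.13°; offset = 25.4·tan 39.13° = 20.664 m.
Total horizontal offset = 33.927 m.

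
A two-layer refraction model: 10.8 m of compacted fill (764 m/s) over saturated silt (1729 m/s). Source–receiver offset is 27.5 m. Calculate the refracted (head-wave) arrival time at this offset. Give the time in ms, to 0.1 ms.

41.3 ms

θ_c = arcsin(V₁/V₂) = arcsin(764/1729) = 26.22°, cos θ_c = 0.8971.
Intercept time tᵢ = 2h cos θ_c / V₁ = 2·10.8·0.8971/764 = 0.02536 s.
t = x/V₂ + tᵢ = 27.5/1729 + 0.02536 = 0.04127 s.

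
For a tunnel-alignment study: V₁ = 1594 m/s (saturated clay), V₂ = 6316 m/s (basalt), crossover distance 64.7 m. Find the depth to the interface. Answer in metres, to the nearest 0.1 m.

h = (x_cross/2)·√((V₂−V₁)/(V₂+V₁)).
(V₂−V₁)/(V₂+V₁) = (6316−1594)/(6316+1594) = 0.5970; √ = 0.7726.
h = (64.7/2)·0.7726 = 24.99 m.

25.0 m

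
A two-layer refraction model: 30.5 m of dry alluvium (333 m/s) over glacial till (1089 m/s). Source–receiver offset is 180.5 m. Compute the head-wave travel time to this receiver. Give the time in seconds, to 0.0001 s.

t = x/V₂ + 2h·√(V₂²−V₁²)/(V₁V₂).
√(V₂²−V₁²) = √(1089²−333²) = 1036.8 m/s; delay term = 2·30.5·1036.8/(333·1089) = 0.17441 s.
t = 180.5/1089 + 0.17441 = 0.34016 s.

0.3402 s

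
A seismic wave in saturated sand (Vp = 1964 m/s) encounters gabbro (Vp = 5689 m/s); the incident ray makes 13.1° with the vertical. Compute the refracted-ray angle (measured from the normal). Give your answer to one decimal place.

41.0°

Snell's law: sin θ₂ = (V₂/V₁)·sin θ₁ = (5689/1964)·sin 13.1° = 0.6565.
θ₂ = sin⁻¹(0.6565) = 41.04° (from vertical).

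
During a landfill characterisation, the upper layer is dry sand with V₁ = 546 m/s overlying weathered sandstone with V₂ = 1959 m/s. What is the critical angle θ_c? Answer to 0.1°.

16.2°

At critical incidence the refracted ray runs along the interface (θ₂ = 90°), so sin θ_c = V₁/V₂.
θ_c = arcsin(546/1959) = arcsin 0.2787 = 16.18°.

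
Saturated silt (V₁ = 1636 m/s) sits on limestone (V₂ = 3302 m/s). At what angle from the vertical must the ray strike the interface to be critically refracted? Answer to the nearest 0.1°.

29.7°

At critical incidence the refracted ray runs along the interface (θ₂ = 90°), so sin θ_c = V₁/V₂.
θ_c = arcsin(1636/3302) = arcsin 0.4955 = 29.70°.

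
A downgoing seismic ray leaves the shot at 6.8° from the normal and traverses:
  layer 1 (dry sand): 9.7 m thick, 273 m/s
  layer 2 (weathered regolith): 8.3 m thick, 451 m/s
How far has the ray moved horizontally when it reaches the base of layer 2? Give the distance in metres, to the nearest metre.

3 m

Apply Snell's law at each interface; in layer i the horizontal offset is hᵢ·tan θᵢ.
Layer 1: θ = 6.80°; offset = 9.7·tan 6.80° = 1.157 m.
Layer 2: sin θ = 451·sin 6.8°/273 = 0.1956, θ = 11.28°; offset = 8.3·tan 11.28° = 1.656 m.
Σ offsets = 2.812 m.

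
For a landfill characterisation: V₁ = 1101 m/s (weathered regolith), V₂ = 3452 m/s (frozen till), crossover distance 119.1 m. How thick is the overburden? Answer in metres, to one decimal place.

42.8 m

x_cross = 2h·√((V₂+V₁)/(V₂−V₁)) → h = x_cross / (2·√((V₂+V₁)/(V₂−V₁))).
√((V₂+V₁)/(V₂−V₁)) = √((3452+1101)/(3452−1101)) = 1.3916.
h = 119.1 / (2·1.3916) = 42.79 m.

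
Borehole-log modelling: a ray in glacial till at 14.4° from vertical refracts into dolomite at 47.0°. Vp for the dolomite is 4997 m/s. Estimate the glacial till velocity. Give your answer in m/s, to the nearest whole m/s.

1699 m/s

Snell's law: sin 14.4°/V₁ = sin 47.0°/V₂.
V₁ = V₂·sin 14.4°/sin 47.0° = 4997 × 0.3400 = 1699.18 m/s.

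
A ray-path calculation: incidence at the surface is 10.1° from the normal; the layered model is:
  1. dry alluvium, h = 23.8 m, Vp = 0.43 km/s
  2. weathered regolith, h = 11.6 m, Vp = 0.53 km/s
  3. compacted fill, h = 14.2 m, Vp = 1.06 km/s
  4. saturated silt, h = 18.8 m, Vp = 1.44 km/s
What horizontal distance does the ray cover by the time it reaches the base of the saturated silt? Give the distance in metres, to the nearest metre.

p = sin θ₁/V₁ = sin 10.1°/0.43 = 4.0783e-01 s/km is conserved through the stack.
Layer 1: θ = 10.10°; offset = 23.8·tan 10.10° = 4.239 m.
Layer 2: sin θ = p·0.53 = 0.2161 → θ = 12.48°; offset = 11.6·tan 12.48° = 2.568 m.
Layer 3: sin θ = p·1.06 = 0.4323 → θ = 25.61°; offset = 14.2·tan 25.61° = 6.808 m.
Layer 4: sin θ = p·1.44 = 0.5873 → θ = 35.96°; offset = 18.8·tan 35.96° = 13.641 m.
Total horizontal offset = 27.256 m.

27 m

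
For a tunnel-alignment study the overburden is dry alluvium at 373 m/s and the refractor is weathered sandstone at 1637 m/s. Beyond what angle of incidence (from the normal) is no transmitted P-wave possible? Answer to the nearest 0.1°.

13.2°

At critical incidence the refracted ray runs along the interface (θ₂ = 90°), so sin θ_c = V₁/V₂.
θ_c = arcsin(373/1637) = arcsin 0.2279 = 13.17°.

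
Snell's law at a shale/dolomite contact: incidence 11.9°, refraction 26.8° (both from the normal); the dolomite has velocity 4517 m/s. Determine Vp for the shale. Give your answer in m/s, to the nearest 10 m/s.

2070 m/s

sin 11.9° = 0.2062; sin 26.8° = 0.4509.
V₁ = V₂·(sin θ₁/sin θ₂) = 4517·(0.2062/0.4509) = 2065.80 m/s.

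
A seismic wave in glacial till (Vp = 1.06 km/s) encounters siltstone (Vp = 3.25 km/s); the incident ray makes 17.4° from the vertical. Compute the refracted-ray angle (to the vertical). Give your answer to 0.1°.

66.5°

sin θ₁/V₁ = sin θ₂/V₂ ⇒ sin θ₂ = 3.25·sin 17.4°/1.06 = 3.25·0.2990/1.06 = 0.9169.
θ₂ = arcsin 0.9169 = 66.47° from the normal.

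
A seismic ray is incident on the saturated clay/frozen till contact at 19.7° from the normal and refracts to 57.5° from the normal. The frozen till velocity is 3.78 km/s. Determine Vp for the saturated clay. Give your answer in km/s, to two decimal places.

sin 19.7° = 0.3371; sin 57.5° = 0.8434.
V₁ = V₂·(sin θ₁/sin θ₂) = 3.78·(0.3371/0.8434) = 1.51 km/s.

1.51 km/s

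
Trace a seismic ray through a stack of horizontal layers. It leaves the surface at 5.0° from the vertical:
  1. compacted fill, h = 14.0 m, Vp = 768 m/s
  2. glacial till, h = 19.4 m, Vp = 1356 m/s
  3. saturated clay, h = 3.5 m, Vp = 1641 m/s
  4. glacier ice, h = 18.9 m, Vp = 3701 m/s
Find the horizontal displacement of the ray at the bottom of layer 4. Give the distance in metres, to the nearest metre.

14 m

p = sin θ₁/V₁ = sin 5.0°/768 = 1.1348e-04 s/m is conserved through the stack.
Layer 1: θ = 5.00°; offset = 14.0·tan 5.00° = 1.225 m.
Layer 2: sin θ = p·1356 = 0.1539 → θ = 8.85°; offset = 19.4·tan 8.85° = 3.021 m.
Layer 3: sin θ = p·1641 = 0.1862 → θ = 10.73°; offset = 3.5·tan 10.73° = 0.663 m.
Layer 4: sin θ = p·3701 = 0.4200 → θ = 24.83°; offset = 18.9·tan 24.83° = 8.747 m.
Σ offsets = 13.657 m.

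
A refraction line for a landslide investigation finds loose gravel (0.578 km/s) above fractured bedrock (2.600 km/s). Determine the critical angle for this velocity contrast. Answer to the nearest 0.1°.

12.8°

At critical incidence the refracted ray runs along the interface (θ₂ = 90°), so sin θ_c = V₁/V₂.
θ_c = arcsin(0.578/2.600) = arcsin 0.2223 = 12.84°.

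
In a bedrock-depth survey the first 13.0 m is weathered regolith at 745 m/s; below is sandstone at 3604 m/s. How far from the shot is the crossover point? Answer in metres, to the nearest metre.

θ_c = arcsin(745/3604) = 11.93°, so cos θ_c = 0.9784 and tᵢ = 2h cos θ_c/V₁ = 0.0341 s.
At crossover x/V₁ = x/V₂ + tᵢ ⇒ x = tᵢ/(1/V₁ − 1/V₂) = 0.03415/(1.3423e-03 − 2.7747e-04) = 32.07 m.

32 m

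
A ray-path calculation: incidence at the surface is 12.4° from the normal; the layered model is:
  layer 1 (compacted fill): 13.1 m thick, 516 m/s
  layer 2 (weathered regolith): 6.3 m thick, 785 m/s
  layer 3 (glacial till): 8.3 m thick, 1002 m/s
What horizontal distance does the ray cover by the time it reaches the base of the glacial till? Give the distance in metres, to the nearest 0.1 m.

8.9 m

Apply Snell's law at each interface; in layer i the horizontal offset is hᵢ·tan θᵢ.
Layer 1: θ = 12.40°; offset = 13.1·tan 12.40° = 2.880 m.
Layer 2: sin θ = 785·sin 12.4°/516 = 0.3267, θ = 19.07°; offset = 6.3·tan 19.07° = 2.178 m.
Layer 3: sin θ = 1002·sin 12.4°/516 = 0.4170, θ = 24.64°; offset = 8.3·tan 24.64° = 3.808 m.
Σ offsets = 8.866 m.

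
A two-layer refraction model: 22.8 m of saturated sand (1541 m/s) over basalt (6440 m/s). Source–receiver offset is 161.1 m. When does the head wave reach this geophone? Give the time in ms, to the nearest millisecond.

54 ms

θ_c = arcsin(V₁/V₂) = arcsin(1541/6440) = 13.84°, cos θ_c = 0.9709.
Intercept time tᵢ = 2h cos θ_c / V₁ = 2·22.8·0.9709/1541 = 0.02873 s.
t = x/V₂ + tᵢ = 161.1/6440 + 0.02873 = 0.05375 s.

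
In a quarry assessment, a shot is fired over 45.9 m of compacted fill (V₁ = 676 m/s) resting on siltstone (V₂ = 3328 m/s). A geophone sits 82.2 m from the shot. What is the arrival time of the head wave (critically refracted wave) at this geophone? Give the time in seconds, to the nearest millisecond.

0.158 s

t = x/V₂ + 2h·√(V₂²−V₁²)/(V₁V₂).
√(V₂²−V₁²) = √(3328²−676²) = 3258.6 m/s; delay term = 2·45.9·3258.6/(676·3328) = 0.13297 s.
t = 82.2/3328 + 0.13297 = 0.15767 s.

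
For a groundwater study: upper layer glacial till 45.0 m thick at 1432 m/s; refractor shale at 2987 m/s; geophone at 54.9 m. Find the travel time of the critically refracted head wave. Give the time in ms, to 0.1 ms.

θ_c = arcsin(V₁/V₂) = arcsin(1432/2987) = 28.65°, cos θ_c = 0.8776.
Intercept time tᵢ = 2h cos θ_c / V₁ = 2·45.0·0.8776/1432 = 0.05516 s.
t = x/V₂ + tᵢ = 54.9/2987 + 0.05516 = 0.07354 s.

73.5 ms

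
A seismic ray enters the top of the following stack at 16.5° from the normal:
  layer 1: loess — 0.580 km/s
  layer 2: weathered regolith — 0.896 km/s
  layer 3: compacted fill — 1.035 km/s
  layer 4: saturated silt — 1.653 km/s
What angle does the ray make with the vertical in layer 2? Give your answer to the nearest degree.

26°

Ray parameter p = sin 16.5° / 0.580 = 4.8968e-01 s/km.
sin θ_2 = p·V_2 = 4.8968e-01 × 0.896 = 0.4388.
θ_2 = 26.02° from the vertical.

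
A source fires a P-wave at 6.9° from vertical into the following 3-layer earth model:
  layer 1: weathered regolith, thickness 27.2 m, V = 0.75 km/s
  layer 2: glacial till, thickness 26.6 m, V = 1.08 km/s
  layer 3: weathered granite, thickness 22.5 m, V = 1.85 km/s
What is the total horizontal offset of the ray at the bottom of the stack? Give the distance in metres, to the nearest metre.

15 m

Apply Snell's law at each interface; in layer i the horizontal offset is hᵢ·tan θᵢ.
Layer 1: θ = 6.90°; offset = 27.2·tan 6.90° = 3.292 m.
Layer 2: sin θ = 1.08·sin 6.9°/0.75 = 0.1730, θ = 9.96°; offset = 26.6·tan 9.96° = 4.672 m.
Layer 3: sin θ = 1.85·sin 6.9°/0.75 = 0.2963, θ = 17.24°; offset = 22.5·tan 17.24° = 6.981 m.
Summing the layer offsets gives 14.945 m.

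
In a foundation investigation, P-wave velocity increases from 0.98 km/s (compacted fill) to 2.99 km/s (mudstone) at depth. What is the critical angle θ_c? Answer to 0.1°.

19.1°

At critical incidence the refracted ray runs along the interface (θ₂ = 90°), so sin θ_c = V₁/V₂.
θ_c = arcsin(0.98/2.99) = arcsin 0.3278 = 19.13°.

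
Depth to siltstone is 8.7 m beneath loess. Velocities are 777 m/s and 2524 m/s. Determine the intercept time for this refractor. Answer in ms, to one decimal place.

21.3 ms

tᵢ = 2h·√(V₂²−V₁²)/(V₁V₂).
√(V₂²−V₁²) = √(2524²−777²) = 2401.4 m/s.
tᵢ = 2·8.7·2401.4/(777·2524) = 0.02131 s.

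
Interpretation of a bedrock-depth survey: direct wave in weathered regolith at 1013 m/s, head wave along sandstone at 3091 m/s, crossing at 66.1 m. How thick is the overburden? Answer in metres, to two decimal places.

x_cross = 2h·√((V₂+V₁)/(V₂−V₁)) → h = x_cross / (2·√((V₂+V₁)/(V₂−V₁))).
√((V₂+V₁)/(V₂−V₁)) = √((3091+1013)/(3091−1013)) = 1.4053.
h = 66.1 / (2·1.4053) = 23.52 m.

23.52 m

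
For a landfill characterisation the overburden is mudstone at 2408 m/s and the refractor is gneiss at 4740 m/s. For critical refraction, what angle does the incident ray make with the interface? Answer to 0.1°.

Critical incidence: sin θ_c = V₁/V₂ = 2408/4740 = 0.5080.
θ_c = arcsin 0.5080 = 30.53°.
Measured from the interface: 90° − 30.53° = 59.47°.

59.5°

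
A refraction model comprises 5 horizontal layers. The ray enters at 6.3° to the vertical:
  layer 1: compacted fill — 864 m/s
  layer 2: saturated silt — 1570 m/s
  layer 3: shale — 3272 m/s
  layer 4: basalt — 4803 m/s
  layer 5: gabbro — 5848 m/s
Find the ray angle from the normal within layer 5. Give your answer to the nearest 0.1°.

48.0°

Ray parameter p = sin 6.3° / 864 = 1.2701e-04 s/m.
sin θ_5 = p·V_5 = 1.2701e-04 × 5848 = 0.7427.
θ_5 = arcsin 0.7427 = 47.97°.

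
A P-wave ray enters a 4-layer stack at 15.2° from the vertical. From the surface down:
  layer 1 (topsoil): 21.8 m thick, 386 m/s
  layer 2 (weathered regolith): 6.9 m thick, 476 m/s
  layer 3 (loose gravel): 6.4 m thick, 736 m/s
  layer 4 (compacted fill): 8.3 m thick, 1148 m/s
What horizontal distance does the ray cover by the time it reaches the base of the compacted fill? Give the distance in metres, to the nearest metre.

Apply Snell's law at each interface; in layer i the horizontal offset is hᵢ·tan θᵢ.
Layer 1: θ = 15.20°; offset = 21.8·tan 15.20° = 5.923 m.
Layer 2: sin θ = 476·sin 15.2°/386 = 0.3233, θ = 18.86°; offset = 6.9·tan 18.86° = 2.358 m.
Layer 3: sin θ = 736·sin 15.2°/386 = 0.4999, θ = 30.00°; offset = 6.4·tan 30.00° = 3.694 m.
Layer 4: sin θ = 1148·sin 15.2°/386 = 0.7798, θ = 51.24°; offset = 8.3·tan 51.24° = 10.338 m.
Summing the layer offsets gives 22.313 m.

22 m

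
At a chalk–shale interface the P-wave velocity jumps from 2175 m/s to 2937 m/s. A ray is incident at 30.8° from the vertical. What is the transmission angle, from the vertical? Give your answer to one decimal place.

43.7°

Snell's law: sin θ₂ = (V₂/V₁)·sin θ₁ = (2937/2175)·sin 30.8° = 0.6914.
θ₂ = sin⁻¹(0.6914) = 43.74° (from vertical).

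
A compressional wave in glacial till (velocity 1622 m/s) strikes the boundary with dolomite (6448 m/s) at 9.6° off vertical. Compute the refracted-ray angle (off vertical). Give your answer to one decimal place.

41.5°

Snell's law: sin θ₂ = (V₂/V₁)·sin θ₁ = (6448/1622)·sin 9.6° = 0.6630.
θ₂ = sin⁻¹(0.6630) = 41.53° (from vertical).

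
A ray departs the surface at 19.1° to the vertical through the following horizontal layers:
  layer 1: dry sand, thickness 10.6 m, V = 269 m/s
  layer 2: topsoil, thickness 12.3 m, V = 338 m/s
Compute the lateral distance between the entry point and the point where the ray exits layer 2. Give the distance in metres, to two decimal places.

Apply Snell's law at each interface; in layer i the horizontal offset is hᵢ·tan θᵢ.
Layer 1: θ = 19.10°; offset = 10.6·tan 19.10° = 3.6706 m.
Layer 2: sin θ = 338·sin 19.1°/269 = 0.4112, θ = 24.28°; offset = 12.3·tan 24.28° = 5.5478 m.
Σ offsets = 9.2183 m.

9.22 m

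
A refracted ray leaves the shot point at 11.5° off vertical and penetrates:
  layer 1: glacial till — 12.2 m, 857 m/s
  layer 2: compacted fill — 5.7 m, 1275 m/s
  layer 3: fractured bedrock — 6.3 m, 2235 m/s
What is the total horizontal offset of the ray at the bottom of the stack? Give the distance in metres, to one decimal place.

Ray parameter p = sin 11.5° / 857 m/s = 2.3263e-04 s/m.
Layer 1: θ = 11.50°; offset = 12.2·tan 11.50° = 2.482 m.
Layer 2: sin θ = p·1275 = 0.2966 → θ = 17.25°; offset = 5.7·tan 17.25° = 1.770 m.
Layer 3: sin θ = p·2235 = 0.5199 → θ = 31.33°; offset = 6.3·tan 31.33° = 3.835 m.
Σ offsets = 8.087 m.

8.1 m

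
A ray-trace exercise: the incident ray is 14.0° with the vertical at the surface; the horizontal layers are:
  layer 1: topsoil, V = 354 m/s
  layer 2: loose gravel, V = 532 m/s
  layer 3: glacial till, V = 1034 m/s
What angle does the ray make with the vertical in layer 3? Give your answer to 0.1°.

45.0°

Ray parameter p = sin 14.0° / 354 = 6.8340e-04 s/m.
sin θ_3 = p·V_3 = 6.8340e-04 × 1034 = 0.7066.
θ_3 = arcsin 0.7066 = 44.96°.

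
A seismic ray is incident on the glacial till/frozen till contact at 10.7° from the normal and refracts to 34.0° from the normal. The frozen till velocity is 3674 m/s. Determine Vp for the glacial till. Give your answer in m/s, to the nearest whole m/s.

1220 m/s

sin 10.7° = 0.1857; sin 34.0° = 0.5592.
V₁ = V₂·(sin θ₁/sin θ₂) = 3674·(0.1857/0.5592) = 1219.86 m/s.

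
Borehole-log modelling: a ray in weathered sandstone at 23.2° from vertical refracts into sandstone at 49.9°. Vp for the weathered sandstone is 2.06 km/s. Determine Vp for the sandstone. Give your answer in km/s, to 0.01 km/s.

Snell's law: sin 23.2°/V₁ = sin 49.9°/V₂.
V₂ = V₁·sin 49.9°/sin 23.2° = 2.06 × 1.9417 = 4.00 km/s.

4.00 km/s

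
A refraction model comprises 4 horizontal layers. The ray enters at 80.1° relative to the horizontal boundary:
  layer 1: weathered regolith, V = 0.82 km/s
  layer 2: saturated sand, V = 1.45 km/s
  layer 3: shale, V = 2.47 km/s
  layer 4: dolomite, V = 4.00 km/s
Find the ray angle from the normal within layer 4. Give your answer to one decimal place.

From the normal: θ₁ = 90° − 80.1° = 9.9°.
Snell's law across each interface conserves sin θ / V, so sin θ_4 = V_4·sin θ₁/V₁.
sin θ_4 = 4.00 × sin 9.9° / 0.82 = 0.8387.
θ_4 = 57.00° from the vertical.

57.0°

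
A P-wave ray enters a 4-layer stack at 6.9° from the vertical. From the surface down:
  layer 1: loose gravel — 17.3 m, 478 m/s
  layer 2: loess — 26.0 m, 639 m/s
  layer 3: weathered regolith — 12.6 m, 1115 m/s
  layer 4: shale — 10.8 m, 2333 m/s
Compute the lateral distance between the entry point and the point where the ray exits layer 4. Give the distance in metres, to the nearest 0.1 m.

Apply Snell's law at each interface; in layer i the horizontal offset is hᵢ·tan θᵢ.
Layer 1: θ = 6.90°; offset = 17.3·tan 6.90° = 2.094 m.
Layer 2: sin θ = 639·sin 6.9°/478 = 0.1606, θ = 9.24°; offset = 26.0·tan 9.24° = 4.231 m.
Layer 3: sin θ = 1115·sin 6.9°/478 = 0.2802, θ = 16.27°; offset = 12.6·tan 16.27° = 3.678 m.
Layer 4: sin θ = 2333·sin 6.9°/478 = 0.5864, θ = 35.90°; offset = 10.8·tan 35.90° = 7.818 m.
Total horizontal offset = 17.820 m.

17.8 m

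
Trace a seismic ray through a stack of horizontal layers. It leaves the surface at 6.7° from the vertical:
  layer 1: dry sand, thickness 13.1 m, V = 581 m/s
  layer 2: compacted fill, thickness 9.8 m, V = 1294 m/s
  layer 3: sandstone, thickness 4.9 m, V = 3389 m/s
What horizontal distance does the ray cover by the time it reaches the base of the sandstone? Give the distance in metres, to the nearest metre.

p = sin θ₁/V₁ = sin 6.7°/581 = 2.0081e-04 s/m is conserved through the stack.
Layer 1: θ = 6.70°; offset = 13.1·tan 6.70° = 1.539 m.
Layer 2: sin θ = p·1294 = 0.2598 → θ = 15.06°; offset = 9.8·tan 15.06° = 2.637 m.
Layer 3: sin θ = p·3389 = 0.6805 → θ = 42.89°; offset = 4.9·tan 42.89° = 4.551 m.
Σ offsets = 8.727 m.

9 m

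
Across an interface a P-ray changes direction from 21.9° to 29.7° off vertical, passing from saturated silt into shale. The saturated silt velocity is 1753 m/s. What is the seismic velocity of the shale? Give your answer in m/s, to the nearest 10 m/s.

2330 m/s

sin 21.9° = 0.3730; sin 29.7° = 0.4955.
V₂ = V₁·(sin θ₂/sin θ₁) = 1753·(0.4955/0.3730) = 2328.60 m/s.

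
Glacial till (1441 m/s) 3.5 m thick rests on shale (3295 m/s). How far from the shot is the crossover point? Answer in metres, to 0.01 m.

θ_c = arcsin(1441/3295) = 25.93°, so cos θ_c = 0.8993 and tᵢ = 2h cos θ_c/V₁ = 0.0044 s.
At crossover x/V₁ = x/V₂ + tᵢ ⇒ x = tᵢ/(1/V₁ − 1/V₂) = 0.00437/(6.9396e-04 − 3.0349e-04) = 11.19 m.

11.19 m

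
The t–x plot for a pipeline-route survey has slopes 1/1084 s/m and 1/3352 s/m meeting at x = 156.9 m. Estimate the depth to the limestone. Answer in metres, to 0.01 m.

56.09 m

h = (x_cross/2)·√((V₂−V₁)/(V₂+V₁)).
(V₂−V₁)/(V₂+V₁) = (3352−1084)/(3352+1084) = 0.5113; √ = 0.7150.
h = (156.9/2)·0.7150 = 56.09 m.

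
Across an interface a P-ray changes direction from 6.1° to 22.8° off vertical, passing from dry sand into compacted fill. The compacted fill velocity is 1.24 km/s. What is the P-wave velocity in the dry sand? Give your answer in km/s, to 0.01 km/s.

Snell's law: sin 6.1°/V₁ = sin 22.8°/V₂.
V₁ = V₂·sin 6.1°/sin 22.8° = 1.24 × 0.2742 = 0.34 km/s.

0.34 km/s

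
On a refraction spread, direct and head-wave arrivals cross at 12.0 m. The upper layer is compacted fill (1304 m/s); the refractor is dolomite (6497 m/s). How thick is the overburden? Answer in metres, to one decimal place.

x_cross = 2h·√((V₂+V₁)/(V₂−V₁)) → h = x_cross / (2·√((V₂+V₁)/(V₂−V₁))).
√((V₂+V₁)/(V₂−V₁)) = √((6497+1304)/(6497−1304)) = 1.2256.
h = 12.0 / (2·1.2256) = 4.90 m.

4.9 m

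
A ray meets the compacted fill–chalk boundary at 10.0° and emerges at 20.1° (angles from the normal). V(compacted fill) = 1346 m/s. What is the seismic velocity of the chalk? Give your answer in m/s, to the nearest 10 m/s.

2660 m/s

sin 10.0° = 0.1736; sin 20.1° = 0.3437.
V₂ = V₁·(sin θ₂/sin θ₁) = 1346·(0.3437/0.1736) = 2663.81 m/s.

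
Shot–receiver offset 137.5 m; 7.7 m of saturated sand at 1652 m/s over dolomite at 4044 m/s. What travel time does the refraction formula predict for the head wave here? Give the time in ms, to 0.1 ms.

42.5 ms

θ_c = arcsin(V₁/V₂) = arcsin(1652/4044) = 24.11°, cos θ_c = 0.9128.
Intercept time tᵢ = 2h cos θ_c / V₁ = 2·7.7·0.9128/1652 = 0.00851 s.
t = x/V₂ + tᵢ = 137.5/4044 + 0.00851 = 0.04251 s.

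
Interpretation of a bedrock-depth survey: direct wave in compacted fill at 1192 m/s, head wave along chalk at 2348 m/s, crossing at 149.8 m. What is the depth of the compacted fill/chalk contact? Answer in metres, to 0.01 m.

42.80 m

h = (x_cross/2)·√((V₂−V₁)/(V₂+V₁)).
(V₂−V₁)/(V₂+V₁) = (2348−1192)/(2348+1192) = 0.3266; √ = 0.5714.
h = (149.8/2)·0.5714 = 42.80 m.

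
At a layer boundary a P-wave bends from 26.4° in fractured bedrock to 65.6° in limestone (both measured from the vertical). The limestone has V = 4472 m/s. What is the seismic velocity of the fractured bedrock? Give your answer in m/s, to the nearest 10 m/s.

2180 m/s

sin 26.4° = 0.4446; sin 65.6° = 0.9107.
V₁ = V₂·(sin θ₁/sin θ₂) = 4472·(0.4446/0.9107) = 2183.42 m/s.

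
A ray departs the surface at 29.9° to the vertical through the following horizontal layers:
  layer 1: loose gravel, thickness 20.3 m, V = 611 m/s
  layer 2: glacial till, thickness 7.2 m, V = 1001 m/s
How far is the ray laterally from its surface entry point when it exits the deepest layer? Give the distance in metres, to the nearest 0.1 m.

p = sin θ₁/V₁ = sin 29.9°/611 = 8.1586e-04 s/m is conserved through the stack.
Layer 1: θ = 29.90°; offset = 20.3·tan 29.90° = 11.673 m.
Layer 2: sin θ = p·1001 = 0.8167 → θ = 54.75°; offset = 7.2·tan 54.75° = 10.189 m.
Summing the layer offsets gives 21.862 m.

21.9 m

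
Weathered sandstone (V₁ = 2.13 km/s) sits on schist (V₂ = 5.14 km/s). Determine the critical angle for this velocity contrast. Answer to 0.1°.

24.5°

At critical incidence the refracted ray runs along the interface (θ₂ = 90°), so sin θ_c = V₁/V₂.
θ_c = arcsin(2.13/5.14) = arcsin 0.4144 = 24.48°.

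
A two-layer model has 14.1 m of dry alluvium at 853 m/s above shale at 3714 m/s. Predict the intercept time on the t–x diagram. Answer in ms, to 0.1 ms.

32.2 ms

θ_c = arcsin(V₁/V₂) = arcsin(853/3714) = 13.28°; cos θ_c = 0.9733.
tᵢ = 2h·cos θ_c / V₁ = 2·14.1·0.9733 / 853 = 0.03218 s.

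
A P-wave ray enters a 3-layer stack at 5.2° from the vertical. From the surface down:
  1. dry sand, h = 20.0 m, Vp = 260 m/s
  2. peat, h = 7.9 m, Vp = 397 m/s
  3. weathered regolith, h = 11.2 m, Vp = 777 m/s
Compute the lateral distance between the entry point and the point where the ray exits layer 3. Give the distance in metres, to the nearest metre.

Ray parameter p = sin 5.2° / 260 m/s = 3.4859e-04 s/m.
Layer 1: θ = 5.20°; offset = 20.0·tan 5.20° = 1.820 m.
Layer 2: sin θ = p·397 = 0.1384 → θ = 7.95°; offset = 7.9·tan 7.95° = 1.104 m.
Layer 3: sin θ = p·777 = 0.2709 → θ = 15.71°; offset = 11.2·tan 15.71° = 3.151 m.
Σ offsets = 6.075 m.

6 m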